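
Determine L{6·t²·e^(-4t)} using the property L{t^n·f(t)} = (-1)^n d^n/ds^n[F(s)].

L{e^(-4t)} = 1/(s+4). d/ds[1/(s+4)] = -1/(s+4)². d²/ds²[1/(s+4)] = 2/(s+4)³. So L{t²·e^(-4t)} = (-1)² · 2/(s+4)³ = 2/(s+4)³. Then L{6·t²·e^(-4t)} = 6·2/(s+4)³ = 12/(s+4)³

Final answer: 12/(s+4)³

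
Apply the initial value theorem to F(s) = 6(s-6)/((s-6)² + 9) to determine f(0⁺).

f(0⁺) = lim_{s→∞} sF(s) = lim_{s→∞} 6s(s-6)/((s-6)² + 9) = 6

Final answer: 6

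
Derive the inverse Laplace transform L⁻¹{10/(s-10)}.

L⁻¹{1/(s-a)} = e^(at), so L⁻¹{1/(s-10)} = e^(10t), and L⁻¹{10/(s-10)} = 10·e^(10t)

Final answer: 10·e^(10t)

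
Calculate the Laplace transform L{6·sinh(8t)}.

L{sinh(ωt)} = ω/(s² - ω²), so L{sinh(8t)} = 8/(s² - 64). Then L{6·sinh(8t)} = 6·8/(s² - 64) = 48/(s² - 64)

Final answer: 48/(s² - 64)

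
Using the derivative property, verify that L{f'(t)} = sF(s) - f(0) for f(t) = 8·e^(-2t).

f'(t) = -16e^(-2t). Direct: L{f'(t)} = -16/(s+2). Property: s·8/(s+2) - 8 = (8s - 8(s+2))/(s+2) = -16/(s+2). ✓

Final answer: -16/(s+2)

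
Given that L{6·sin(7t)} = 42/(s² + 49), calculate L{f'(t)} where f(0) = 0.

L{f'(t)} = s·F(s) - f(0) = s·42/(s² + 49) - 0 = 42s/(s² + 49)

Final answer: 42s/(s² + 49)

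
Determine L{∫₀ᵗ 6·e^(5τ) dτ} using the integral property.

L{∫₀ᵗ f(τ)dτ} = F(s)/s with F(s) = 6/(s-5), so L{∫₀ᵗ 6·e^(5τ) dτ} = 6/(s(s-5))

Final answer: 6/(s(s-5))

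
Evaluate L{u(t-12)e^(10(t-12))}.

u(t-a)f(t-a) with f(t)=e^(10t). L{e^(10t)} = 1/(s-10). By time shift: e^(-12s)/(s-10)

Final answer: e^(-12s)/(s-10)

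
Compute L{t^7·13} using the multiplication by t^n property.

L{13} = 13/s. d^1/ds^1[1/s] = -1/s². d^2/ds^2[1/s] = 2/s^3. d^3/ds^3[1/s] = -6/s^4. d^4/ds^4[1/s] = 24/s^5. d^5/ds^5[1/s] = -120/s^6. d^6/ds^6[1/s] = 720/s^7. d^7/ds^7[1/s] = -5040/s^8. So L{t^7} = (-1)^{7}·-5040/s^8 = 5040/s^8. Then L{t^7·13} = 13·5040/s^8 = 65520/s^8

Final answer: 65520/s^8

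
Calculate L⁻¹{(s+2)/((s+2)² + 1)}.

Using frequency shift: L⁻¹{(s-a)/((s-a)² + b²)} = e^(at)cos(bt). Here a=-2, b=1

Final answer: e^(-2t)·cos(t)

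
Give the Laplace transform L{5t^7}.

L{5t^7} = 5 · L{t^7} = 5 · 5040/s^8 = 25200/s^8

Final answer: 25200/s^8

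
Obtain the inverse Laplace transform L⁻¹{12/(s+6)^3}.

L⁻¹{n!/(s-a)^(n+1)} = t^n·e^(at) with n=2, a=-6. So L⁻¹{2/(s+6)^3} = t^2·e^(-6t), and L⁻¹{12/(s+6)^3} = (12/2)·t^2·e^(-6t) = 6·t^2·e^(-6t)

Final answer: 6·t^2·e^(-6t)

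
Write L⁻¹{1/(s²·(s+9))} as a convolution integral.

1/(s²·(s+9)) = (1/s^2)·(1/(s+9)) = L{t}·L{e^(-9t)}. So f(t) = t*e^(-9t) = ∫₀ᵗ τ·e^(-9(t-τ)) dτ

Final answer: ∫₀ᵗ τ·e^(-9(t-τ)) dτ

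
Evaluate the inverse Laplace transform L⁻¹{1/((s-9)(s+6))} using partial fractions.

Decompose: A/(s-9) + B/(s+6). A = 1/15, B = -1/15. f(t) = (e^(9t) - e^(-6t))/15

Final answer: (e^(9t) - e^(-6t))/15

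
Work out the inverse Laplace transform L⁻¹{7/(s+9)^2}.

L⁻¹{n!/(s-a)^(n+1)} = t^n·e^(at) with n=1, a=-9. So L⁻¹{1/(s+9)^2} = t·e^(-9t), and L⁻¹{7/(s+9)^2} = (7/1)·t·e^(-9t) = 7·t·e^(-9t)

Final answer: 7·t·e^(-9t)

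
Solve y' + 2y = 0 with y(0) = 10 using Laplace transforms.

L{y'} + 2L{y} = 0. sY - 10 + 2Y = 0. Y(s+2) = 10. Y = 10/(s+2)

Final answer: y(t) = 10e^(-2t)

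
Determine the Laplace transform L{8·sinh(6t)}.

L{sinh(ωt)} = ω/(s² - ω²), so L{sinh(6t)} = 6/(s² - 36). Then L{8·sinh(6t)} = 8·6/(s² - 36) = 48/(s² - 36)

Final answer: 48/(s² - 36)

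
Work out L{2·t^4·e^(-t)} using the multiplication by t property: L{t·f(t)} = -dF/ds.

Using L{t^n·e^(at)} = n!/(s-a)^(n+1), L{t^4·e^(-t)} = 24/(s+1)^5, so L{2·t^4·e^(-t)} = 2·24/(s+1)^5 = 48/(s+1)^5

Final answer: 48/(s+1)^5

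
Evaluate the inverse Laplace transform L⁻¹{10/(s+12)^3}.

L⁻¹{n!/(s-a)^(n+1)} = t^n·e^(at) with n=2, a=-12. So L⁻¹{2/(s+12)^3} = t^2·e^(-12t), and L⁻¹{10/(s+12)^3} = (10/2)·t^2·e^(-12t) = 5·t^2·e^(-12t)

Final answer: 5·t^2·e^(-12t)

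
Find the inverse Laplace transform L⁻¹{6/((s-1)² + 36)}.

Using frequency shift, L⁻¹{6/((s-1)² + 36)} = e^t·sin(6t)

Final answer: e^t·sin(6t)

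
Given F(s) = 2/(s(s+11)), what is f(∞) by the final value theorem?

f(∞) = lim_{s→0} s·2/(s(s+11)) = lim_{s→0} 2/(s+11) = 2/11 = 2/11

Final answer: 2/11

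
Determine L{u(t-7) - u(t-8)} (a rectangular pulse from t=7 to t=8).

L{u(t-a)} = e^(-as)/s. L{u(t-7) - u(t-8)} = (e^(-7s) - e^(-8s))/s

Final answer: (e^(-7s) - e^(-8s))/s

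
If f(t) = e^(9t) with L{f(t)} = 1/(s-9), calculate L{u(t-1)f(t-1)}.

Time shift theorem: L{u(t-a)f(t-a)} = e^(-as)F(s). Here a=1, F(s) = 1/(s-9), so L{u(t-1)f(t-1)} = e^(-s)·1/(s-9)

Final answer: e^(-s)·1/(s-9)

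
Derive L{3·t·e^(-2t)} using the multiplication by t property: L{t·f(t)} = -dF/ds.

Using L{t^n·e^(at)} = n!/(s-a)^(n+1), L{t·e^(-2t)} = 1/(s+2)^2, so L{3·t·e^(-2t)} = 3·1/(s+2)^2 = 3/(s+2)^2

Final answer: 3/(s+2)^2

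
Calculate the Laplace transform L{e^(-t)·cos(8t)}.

L{e^(at)·cos(ωt)} = (s-a)/((s-a)² + ω²), so L{e^(-t)·cos(8t)} = (s+1)/((s+1)² + 64)

Final answer: (s+1)/((s+1)² + 64)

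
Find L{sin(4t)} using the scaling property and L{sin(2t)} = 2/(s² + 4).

Using L{f(at)} = (1/a)F(s/a) with a=2: L{sin(4t)} = (1/2) · 2/((s/2)² + 4) = (1/2) · 2·4/(s² + 16) = 4/(s² + 16)

Final answer: 4/(s² + 16)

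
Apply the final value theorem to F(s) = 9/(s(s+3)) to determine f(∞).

f(∞) = lim_{s→0} s·9/(s(s+3)) = lim_{s→0} 9/(s+3) = 9/3 = 3

Final answer: 3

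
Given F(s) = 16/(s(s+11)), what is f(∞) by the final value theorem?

f(∞) = lim_{s→0} s·16/(s(s+11)) = lim_{s→0} 16/(s+11) = 16/11 = 16/11

Final answer: 16/11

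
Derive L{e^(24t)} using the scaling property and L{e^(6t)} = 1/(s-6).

Using L{f(at)} = (1/a)F(s/a) with a=4 and f(t) = e^(6t): L{e^(24t)} = (1/4) · 1/((s/4)-6) = (1/4) · 4/(s-24) = 1/(s-24)

Final answer: 1/(s-24)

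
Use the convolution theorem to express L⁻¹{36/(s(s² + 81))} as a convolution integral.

36/(s(s² + 81)) = (1/s)·(36/(s² + 81)) = L{1}·L{4·sin(9t)}. So f(t) = 1*(4·sin(9t)) = ∫₀ᵗ 4·sin(9τ) dτ

Final answer: ∫₀ᵗ 4·sin(9τ) dτ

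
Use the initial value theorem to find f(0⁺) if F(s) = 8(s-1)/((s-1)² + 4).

f(0⁺) = lim_{s→∞} sF(s) = lim_{s→∞} 8s(s-1)/((s-1)² + 4) = 8

Final answer: 8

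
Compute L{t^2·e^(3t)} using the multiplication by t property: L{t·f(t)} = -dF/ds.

Using L{t^n·e^(at)} = n!/(s-a)^(n+1), L{t^2·e^(3t)} = 2/(s-3)^3

Final answer: 2/(s-3)^3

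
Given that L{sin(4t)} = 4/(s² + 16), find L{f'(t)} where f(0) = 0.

L{f'(t)} = s·F(s) - f(0) = s·4/(s² + 16) - 0 = 4s/(s² + 16)

Final answer: 4s/(s² + 16)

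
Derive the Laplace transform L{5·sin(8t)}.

L{sin(ωt)} = ω/(s² + ω²), so L{sin(8t)} = 8/(s² + 64). Then L{5·sin(8t)} = 5·8/(s² + 64) = 40/(s² + 64)

Final answer: 40/(s² + 64)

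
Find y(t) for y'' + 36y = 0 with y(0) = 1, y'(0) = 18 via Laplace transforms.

L{y''} + 36L{y} = 0. s²Y - s - 18 + 36Y = 0. Y(s² + 36) = s + 18. Y = (s + 18)/(s² + 36). Inverting: y(t) = cos(6t) + 3sin(6t)

Final answer: y(t) = cos(6t) + 3sin(6t)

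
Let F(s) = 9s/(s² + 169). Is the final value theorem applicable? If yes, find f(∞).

The final value theorem requires all poles of sF(s) in the left half-plane. sF(s) = 9s²/(s² + 169) has poles at s = ±13i (imaginary axis). Theorem does NOT apply (oscillatory system).

Final answer: Not applicable (oscillatory)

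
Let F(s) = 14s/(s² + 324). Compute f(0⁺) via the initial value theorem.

f(0⁺) = lim_{s→∞} s·14s/(s² + 324) = lim_{s→∞} 14s²/(s² + 324) = 14

Final answer: 14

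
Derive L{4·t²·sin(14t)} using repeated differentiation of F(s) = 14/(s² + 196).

F(s) = 14/(s² + 196). F'(s) = -28s/(s² + 196)². F''(s) = -28(196 - 3s²)/(s² + 196)³ = (84s² - 5488)/(s² + 196)³. So L{t²·sin(14t)} = (-1)² F''(s) = (84s² - 5488)/(s² + 196)³. Then L{4·t²·sin(14t)} = 4·(84s² - 5488)/(s² + 196)³ = (336s² - 21952)/(s² + 196)³

Final answer: (336s² - 21952)/(s² + 196)³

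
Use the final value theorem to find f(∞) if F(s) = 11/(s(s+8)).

f(∞) = lim_{s→0} s·11/(s(s+8)) = lim_{s→0} 11/(s+8) = 11/8 = 11/8

Final answer: 11/8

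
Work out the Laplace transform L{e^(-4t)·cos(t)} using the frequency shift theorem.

Frequency shift: L{e^(at)f(t)} = F(s-a). L{e^(-4t)·cos(t)} = (s+4)/((s+4)² + 1)

Final answer: (s+4)/((s+4)² + 1)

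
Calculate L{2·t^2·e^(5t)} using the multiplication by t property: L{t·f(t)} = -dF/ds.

Using L{t^n·e^(at)} = n!/(s-a)^(n+1), L{t^2·e^(5t)} = 2/(s-5)^3, so L{2·t^2·e^(5t)} = 2·2/(s-5)^3 = 4/(s-5)^3

Final answer: 4/(s-5)^3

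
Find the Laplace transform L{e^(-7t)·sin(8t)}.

L{e^(at)·sin(ωt)} = ω/((s-a)² + ω²), so L{e^(-7t)·sin(8t)} = 8/((s+7)² + 64)

Final answer: 8/((s+7)² + 64)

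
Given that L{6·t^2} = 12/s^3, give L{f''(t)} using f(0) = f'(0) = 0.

L{f''(t)} = s²F(s) - sf(0) - f'(0) = s²·12/s^3 - 0 - 0 = 12/s

Final answer: 12/s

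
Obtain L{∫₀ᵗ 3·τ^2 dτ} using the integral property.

L{∫₀ᵗ f(τ)dτ} = F(s)/s with f(t) = 3t^2. F(s) = 6/s^3, so L{∫₀ᵗ 3·τ^2 dτ} = (6/s^3)/s = 6/s^4. (Check: ∫₀ᵗ 3·τ^2 dτ = 3t^3/3.)

Final answer: 6/s^4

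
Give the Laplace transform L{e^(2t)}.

L{e^(at)} = 1/(s-a), so L{e^(2t)} = 1/(s-2)

Final answer: 1/(s-2)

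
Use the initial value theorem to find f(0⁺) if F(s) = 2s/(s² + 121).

f(0⁺) = lim_{s→∞} s·2s/(s² + 121) = lim_{s→∞} 2s²/(s² + 121) = 2

Final answer: 2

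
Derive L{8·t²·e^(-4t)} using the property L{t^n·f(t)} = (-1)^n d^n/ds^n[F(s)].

L{e^(-4t)} = 1/(s+4). d/ds[1/(s+4)] = -1/(s+4)². d²/ds²[1/(s+4)] = 2/(s+4)³. So L{t²·e^(-4t)} = (-1)² · 2/(s+4)³ = 2/(s+4)³. Then L{8·t²·e^(-4t)} = 8·2/(s+4)³ = 16/(s+4)³

Final answer: 16/(s+4)³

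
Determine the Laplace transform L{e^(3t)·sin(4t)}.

L{e^(at)·sin(ωt)} = ω/((s-a)² + ω²), so L{e^(3t)·sin(4t)} = 4/((s-3)² + 16)

Final answer: 4/((s-3)² + 16)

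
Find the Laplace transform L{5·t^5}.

L{t^n} = n!/s^(n+1), so L{t^5} = 120/s^6. Then L{5·t^5} = 5·120/s^6 = 600/s^6

Final answer: 600/s^6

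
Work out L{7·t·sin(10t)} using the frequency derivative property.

L{sin(10t)} = 10/(s² + 100). By L{t·f(t)} = -F'(s): -d/ds[10/(s² + 100)] = -(10)·(-2s)/(s² + 100)² = 20s/(s² + 100)². Then L{7·t·sin(10t)} = 7·20s/(s² + 100)² = 140s/(s² + 100)²

Final answer: 140s/(s² + 100)²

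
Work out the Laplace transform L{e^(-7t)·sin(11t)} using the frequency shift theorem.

Frequency shift: L{e^(at)f(t)} = F(s-a). L{e^(-7t)·sin(11t)} = 11/((s+7)² + 121)

Final answer: 11/((s+7)² + 121)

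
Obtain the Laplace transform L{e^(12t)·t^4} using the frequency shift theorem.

L{e^(at)·t^n} = n!/(s-a)^(n+1), so L{e^(12t)·t^4} = 24/(s-12)^5

Final answer: 24/(s-12)^5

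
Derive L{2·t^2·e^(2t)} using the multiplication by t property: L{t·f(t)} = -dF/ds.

Using L{t^n·e^(at)} = n!/(s-a)^(n+1), L{t^2·e^(2t)} = 2/(s-2)^3, so L{2·t^2·e^(2t)} = 2·2/(s-2)^3 = 4/(s-2)^3

Final answer: 4/(s-2)^3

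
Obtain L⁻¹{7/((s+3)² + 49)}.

Form: b/((s-a)² + b²) → e^(at)sin(bt). With a=-3, b=7

Final answer: e^(-3t)·sin(7t)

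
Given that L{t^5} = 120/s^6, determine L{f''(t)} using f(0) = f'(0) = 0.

L{f''(t)} = s²F(s) - sf(0) - f'(0) = s²·120/s^6 - 0 - 0 = 120/s^4

Final answer: 120/s^4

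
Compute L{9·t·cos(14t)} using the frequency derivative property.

L{cos(14t)} = s/(s² + 196). Derivative: d/ds[s/(s² + 196)] = [(s² + 196) - s·2s]/(s² + 196)² = (196 - s²)/(s² + 196)². So L{t·cos(14t)} = -F'(s) = (s² - 196)/(s² + 196)². Then L{9·t·cos(14t)} = 9·(s² - 196)/(s² + 196)²

Final answer: 9·(s² - 196)/(s² + 196)²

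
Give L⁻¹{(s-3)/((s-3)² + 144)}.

Using frequency shift: L⁻¹{(s-a)/((s-a)² + b²)} = e^(at)cos(bt). Here a=3, b=12

Final answer: e^(3t)·cos(12t)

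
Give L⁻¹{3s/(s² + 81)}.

This is the form c·s/(s² + a²) with a = 9, c = 3. L⁻¹ = 3·cos(9t)

Final answer: 3·cos(9t)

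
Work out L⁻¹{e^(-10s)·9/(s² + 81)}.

L⁻¹{9/(s² + 81)} = sin(9t). By the time shift theorem, L⁻¹{e^(-as)F(s)} = u(t-a)f(t-a) with a=10, so L⁻¹{e^(-10s)·9/(s² + 81)} = u(t-10)·sin(9(t-10))

Final answer: u(t-10)·sin(9(t-10))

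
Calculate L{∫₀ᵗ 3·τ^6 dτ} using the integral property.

L{∫₀ᵗ f(τ)dτ} = F(s)/s with f(t) = 3t^6. F(s) = 2160/s^7, so L{∫₀ᵗ 3·τ^6 dτ} = (2160/s^7)/s = 2160/s^8. (Check: ∫₀ᵗ 3·τ^6 dτ = 3t^7/7.)

Final answer: 2160/s^8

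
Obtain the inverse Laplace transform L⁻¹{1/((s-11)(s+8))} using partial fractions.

Decompose: A/(s-11) + B/(s+8). A = 1/19, B = -1/19. f(t) = (e^(11t) - e^(-8t))/19

Final answer: (e^(11t) - e^(-8t))/19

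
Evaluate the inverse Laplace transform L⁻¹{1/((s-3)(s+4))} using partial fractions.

Decompose: A/(s-3) + B/(s+4). A = 1/7, B = -1/7. f(t) = (e^(3t) - e^(-4t))/7

Final answer: (e^(3t) - e^(-4t))/7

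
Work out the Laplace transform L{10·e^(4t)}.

L{e^(at)} = 1/(s-a), so L{e^(4t)} = 1/(s-4). Then L{10·e^(4t)} = 10/(s-4)

Final answer: 10/(s-4)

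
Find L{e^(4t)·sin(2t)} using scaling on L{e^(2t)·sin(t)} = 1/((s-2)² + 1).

Scaling with a=2: L{e^(4t)·sin(2t)} = (1/2) · 1/((s/2-2)² + 1). Simplifying: 2/((s-4)² + 4)

Final answer: 2/((s-4)² + 4)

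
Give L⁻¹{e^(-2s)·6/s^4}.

L⁻¹{6/s^4} = t^3. By the time shift theorem, L⁻¹{e^(-as)F(s)} = u(t-a)f(t-a) with a=2, so L⁻¹{e^(-2s)·6/s^4} = u(t-2)·(t-2)^3

Final answer: u(t-2)·(t-2)^3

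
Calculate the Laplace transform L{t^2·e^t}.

L{t^n·e^(at)} = n!/(s-a)^(n+1), so L{t^2·e^t} = 2/(s-1)^3

Final answer: 2/(s-1)^3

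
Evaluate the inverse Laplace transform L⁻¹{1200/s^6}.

L⁻¹{n!/s^(n+1)} = t^n with n=5. So L⁻¹{120/s^6} = t^5, and L⁻¹{1200/s^6} = (1200/120)·t^5 = 10·t^5

Final answer: 10·t^5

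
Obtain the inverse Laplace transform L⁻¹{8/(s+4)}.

L⁻¹{1/(s-a)} = e^(at), so L⁻¹{1/(s+4)} = e^(-4t), and L⁻¹{8/(s+4)} = 8·e^(-4t)

Final answer: 8·e^(-4t)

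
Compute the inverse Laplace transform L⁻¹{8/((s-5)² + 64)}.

Using frequency shift, L⁻¹{8/((s-5)² + 64)} = e^(5t)·sin(8t)

Final answer: e^(5t)·sin(8t)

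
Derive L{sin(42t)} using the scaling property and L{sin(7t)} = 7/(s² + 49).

Using L{f(at)} = (1/a)F(s/a) with a=6: L{sin(42t)} = (1/6) · 7/((s/6)² + 49) = (1/6) · 7·36/(s² + 1764) = 42/(s² + 1764)

Final answer: 42/(s² + 1764)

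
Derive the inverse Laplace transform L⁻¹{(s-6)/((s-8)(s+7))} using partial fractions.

Using partial fractions, f(t) = (2e^(8t) + 13e^(-7t))/15

Final answer: (2e^(8t) + 13e^(-7t))/15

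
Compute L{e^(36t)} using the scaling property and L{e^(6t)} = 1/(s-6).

Using L{f(at)} = (1/a)F(s/a) with a=6 and f(t) = e^(6t): L{e^(36t)} = (1/6) · 1/((s/6)-6) = (1/6) · 6/(s-36) = 1/(s-36)

Final answer: 1/(s-36)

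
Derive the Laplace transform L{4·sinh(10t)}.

L{sinh(ωt)} = ω/(s² - ω²), so L{sinh(10t)} = 10/(s² - 100). Then L{4·sinh(10t)} = 4·10/(s² - 100) = 40/(s² - 100)

Final answer: 40/(s² - 100)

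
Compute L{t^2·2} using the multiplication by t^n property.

L{2} = 2/s. d^1/ds^1[1/s] = -1/s². d^2/ds^2[1/s] = 2/s^3. So L{t^2} = (-1)^{2}·2/s^3 = 2/s^3. Then L{t^2·2} = 2·2/s^3 = 4/s^3

Final answer: 4/s^3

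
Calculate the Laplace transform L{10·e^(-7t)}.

L{e^(at)} = 1/(s-a), so L{e^(-7t)} = 1/(s+7). Then L{10·e^(-7t)} = 10/(s+7)

Final answer: 10/(s+7)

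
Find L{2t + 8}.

L{2t + 8} = 2·L{t} + 8·L{1} = 2/s² + 8/s

Final answer: 2/s² + 8/s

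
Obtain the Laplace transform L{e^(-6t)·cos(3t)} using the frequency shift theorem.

Frequency shift: L{e^(at)f(t)} = F(s-a). L{e^(-6t)·cos(3t)} = (s+6)/((s+6)² + 9)

Final answer: (s+6)/((s+6)² + 9)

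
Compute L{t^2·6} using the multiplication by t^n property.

L{6} = 6/s. d^1/ds^1[1/s] = -1/s². d^2/ds^2[1/s] = 2/s^3. So L{t^2} = (-1)^{2}·2/s^3 = 2/s^3. Then L{t^2·6} = 6·2/s^3 = 12/s^3

Final answer: 12/s^3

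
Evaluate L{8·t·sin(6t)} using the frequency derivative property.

L{sin(6t)} = 6/(s² + 36). By L{t·f(t)} = -F'(s): -d/ds[6/(s² + 36)] = -(6)·(-2s)/(s² + 36)² = 12s/(s² + 36)². Then L{8·t·sin(6t)} = 8·12s/(s² + 36)² = 96s/(s² + 36)²

Final answer: 96s/(s² + 36)²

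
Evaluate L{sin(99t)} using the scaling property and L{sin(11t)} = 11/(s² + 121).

Using L{f(at)} = (1/a)F(s/a) with a=9: L{sin(99t)} = (1/9) · 11/((s/9)² + 121) = (1/9) · 11·81/(s² + 9801) = 99/(s² + 9801)

Final answer: 99/(s² + 9801)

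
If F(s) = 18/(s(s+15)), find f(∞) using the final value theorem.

f(∞) = lim_{s→0} s·18/(s(s+15)) = lim_{s→0} 18/(s+15) = 18/15 = 6/5

Final answer: 6/5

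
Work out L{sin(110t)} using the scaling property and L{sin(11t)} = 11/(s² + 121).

Using L{f(at)} = (1/a)F(s/a) with a=10: L{sin(110t)} = (1/10) · 11/((s/10)² + 121) = (1/10) · 11·100/(s² + 12100) = 110/(s² + 12100)

Final answer: 110/(s² + 12100)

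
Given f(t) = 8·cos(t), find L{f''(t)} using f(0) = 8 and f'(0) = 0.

F(s) = 8s/(s² + 1). L{f''(t)} = s²F(s) - sf(0) - f'(0) = 8s³/(s² + 1) - 8s = (8s³ - 8s(s² + 1))/(s² + 1) = -8s/(s² + 1)

Final answer: -8s/(s² + 1)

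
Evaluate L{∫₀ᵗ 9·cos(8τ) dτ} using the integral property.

L{∫₀ᵗ f(τ)dτ} = F(s)/s with F(s) = 9s/(s² + 64), so the result is (9s/(s² + 64))/s = 9/(s² + 64)

Final answer: 9/(s² + 64)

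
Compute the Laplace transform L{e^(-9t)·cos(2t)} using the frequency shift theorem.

Frequency shift: L{e^(at)f(t)} = F(s-a). L{e^(-9t)·cos(2t)} = (s+9)/((s+9)² + 4)

Final answer: (s+9)/((s+9)² + 4)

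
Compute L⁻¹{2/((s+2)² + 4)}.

Form: b/((s-a)² + b²) → e^(at)sin(bt). With a=-2, b=2

Final answer: e^(-2t)·sin(2t)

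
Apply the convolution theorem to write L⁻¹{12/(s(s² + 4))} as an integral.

12/(s(s² + 4)) = (1/s)·(12/(s² + 4)) = L{1}·L{6·sin(2t)}. So f(t) = 1*(6·sin(2t)) = ∫₀ᵗ 6·sin(2τ) dτ

Final answer: ∫₀ᵗ 6·sin(2τ) dτ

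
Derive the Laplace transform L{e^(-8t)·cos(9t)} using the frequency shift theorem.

Frequency shift: L{e^(at)f(t)} = F(s-a). L{e^(-8t)·cos(9t)} = (s+8)/((s+8)² + 81)

Final answer: (s+8)/((s+8)² + 81)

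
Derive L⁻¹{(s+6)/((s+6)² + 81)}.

Using frequency shift: L⁻¹{(s-a)/((s-a)² + b²)} = e^(at)cos(bt). Here a=-6, b=9

Final answer: e^(-6t)·cos(9t)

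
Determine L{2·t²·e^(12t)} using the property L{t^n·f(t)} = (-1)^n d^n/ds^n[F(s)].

L{e^(12t)} = 1/(s-12). d/ds[1/(s-12)] = -1/(s-12)². d²/ds²[1/(s-12)] = 2/(s-12)³. So L{t²·e^(12t)} = (-1)² · 2/(s-12)³ = 2/(s-12)³. Then L{2·t²·e^(12t)} = 2·2/(s-12)³ = 4/(s-12)³

Final answer: 4/(s-12)³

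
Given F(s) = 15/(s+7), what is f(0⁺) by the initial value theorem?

f(0⁺) = lim_{s→∞} s·15/(s+7) = lim_{s→∞} 15s/(s+7) = 15

Final answer: 15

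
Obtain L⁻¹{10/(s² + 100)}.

This is the form c·a/(s² + a²) with a = 10. L⁻¹ = sin(10t)

Final answer: sin(10t)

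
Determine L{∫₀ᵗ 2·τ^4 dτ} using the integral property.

L{∫₀ᵗ f(τ)dτ} = F(s)/s with f(t) = 2t^4. F(s) = 48/s^5, so L{∫₀ᵗ 2·τ^4 dτ} = (48/s^5)/s = 48/s^6. (Check: ∫₀ᵗ 2·τ^4 dτ = 2t^5/5.)

Final answer: 48/s^6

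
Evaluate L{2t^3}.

L{t^n} = n!/s^(n+1). So L{2t^3} = 2·3!/s^4 = 12/s^4

Final answer: 12/s^4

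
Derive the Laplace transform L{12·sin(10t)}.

L{sin(ωt)} = ω/(s² + ω²), so L{sin(10t)} = 10/(s² + 100). Then L{12·sin(10t)} = 12·10/(s² + 100) = 120/(s² + 100)

Final answer: 120/(s² + 100)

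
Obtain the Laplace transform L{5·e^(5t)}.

L{e^(at)} = 1/(s-a), so L{e^(5t)} = 1/(s-5). Then L{5·e^(5t)} = 5/(s-5)

Final answer: 5/(s-5)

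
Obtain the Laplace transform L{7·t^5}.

L{t^n} = n!/s^(n+1), so L{t^5} = 120/s^6. Then L{7·t^5} = 7·120/s^6 = 840/s^6

Final answer: 840/s^6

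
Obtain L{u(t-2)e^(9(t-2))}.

u(t-a)f(t-a) with f(t)=e^(9t). L{e^(9t)} = 1/(s-9). By time shift: e^(-2s)/(s-9)

Final answer: e^(-2s)/(s-9)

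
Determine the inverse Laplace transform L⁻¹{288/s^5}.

L⁻¹{n!/s^(n+1)} = t^n with n=4. So L⁻¹{24/s^5} = t^4, and L⁻¹{288/s^5} = (288/24)·t^4 = 12·t^4

Final answer: 12·t^4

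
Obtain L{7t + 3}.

L{7t + 3} = 7·L{t} + 3·L{1} = 7/s² + 3/s

Final answer: 7/s² + 3/s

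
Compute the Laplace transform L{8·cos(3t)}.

L{cos(ωt)} = s/(s² + ω²), so L{cos(3t)} = s/(s² + 9). Then L{8·cos(3t)} = 8·s/(s² + 9) = 8s/(s² + 9)

Final answer: 8s/(s² + 9)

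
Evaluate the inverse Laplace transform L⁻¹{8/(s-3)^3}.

L⁻¹{n!/(s-a)^(n+1)} = t^n·e^(at) with n=2, a=3. So L⁻¹{2/(s-3)^3} = t^2·e^(3t), and L⁻¹{8/(s-3)^3} = (8/2)·t^2·e^(3t) = 4·t^2·e^(3t)

Final answer: 4·t^2·e^(3t)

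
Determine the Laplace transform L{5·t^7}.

L{t^n} = n!/s^(n+1), so L{t^7} = 5040/s^8. Then L{5·t^7} = 5·5040/s^8 = 25200/s^8

Final answer: 25200/s^8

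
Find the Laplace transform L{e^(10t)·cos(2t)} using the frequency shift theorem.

Frequency shift: L{e^(at)f(t)} = F(s-a). L{e^(10t)·cos(2t)} = (s-10)/((s-10)² + 4)

Final answer: (s-10)/((s-10)² + 4)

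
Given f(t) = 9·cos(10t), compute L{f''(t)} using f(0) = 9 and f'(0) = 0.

F(s) = 9s/(s² + 100). L{f''(t)} = s²F(s) - sf(0) - f'(0) = 9s³/(s² + 100) - 9s = (9s³ - 9s(s² + 100))/(s² + 100) = -900s/(s² + 100)

Final answer: -900s/(s² + 100)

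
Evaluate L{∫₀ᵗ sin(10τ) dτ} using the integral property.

L{∫₀ᵗ f(τ)dτ} = F(s)/s with F(s) = 10/(s² + 100), so the result is (10/(s² + 100))/s = 10/(s(s² + 100))

Final answer: 10/(s(s² + 100))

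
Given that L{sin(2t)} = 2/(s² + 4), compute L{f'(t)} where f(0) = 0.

L{f'(t)} = s·F(s) - f(0) = s·2/(s² + 4) - 0 = 2s/(s² + 4)

Final answer: 2s/(s² + 4)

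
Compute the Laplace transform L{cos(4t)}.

L{cos(ωt)} = s/(s² + ω²), so L{cos(4t)} = s/(s² + 16)

Final answer: s/(s² + 16)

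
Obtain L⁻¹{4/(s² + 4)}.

This is the form c·a/(s² + a²) with a = 2, c = 2. L⁻¹ = 2·sin(2t)

Final answer: 2·sin(2t)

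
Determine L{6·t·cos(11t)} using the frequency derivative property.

L{cos(11t)} = s/(s² + 121). Derivative: d/ds[s/(s² + 121)] = [(s² + 121) - s·2s]/(s² + 121)² = (121 - s²)/(s² + 121)². So L{t·cos(11t)} = -F'(s) = (s² - 121)/(s² + 121)². Then L{6·t·cos(11t)} = 6·(s² - 121)/(s² + 121)²

Final answer: 6·(s² - 121)/(s² + 121)²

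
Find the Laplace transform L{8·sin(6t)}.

L{sin(ωt)} = ω/(s² + ω²), so L{sin(6t)} = 6/(s² + 36). Then L{8·sin(6t)} = 8·6/(s² + 36) = 48/(s² + 36)

Final answer: 48/(s² + 36)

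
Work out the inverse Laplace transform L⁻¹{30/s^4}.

L⁻¹{n!/s^(n+1)} = t^n with n=3. So L⁻¹{6/s^4} = t^3, and L⁻¹{30/s^4} = (30/6)·t^3 = 5·t^3

Final answer: 5·t^3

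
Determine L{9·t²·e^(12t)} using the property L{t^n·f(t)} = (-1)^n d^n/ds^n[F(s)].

L{e^(12t)} = 1/(s-12). d/ds[1/(s-12)] = -1/(s-12)². d²/ds²[1/(s-12)] = 2/(s-12)³. So L{t²·e^(12t)} = (-1)² · 2/(s-12)³ = 2/(s-12)³. Then L{9·t²·e^(12t)} = 9·2/(s-12)³ = 18/(s-12)³

Final answer: 18/(s-12)³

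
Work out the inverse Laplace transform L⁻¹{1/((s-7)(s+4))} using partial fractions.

Decompose: A/(s-7) + B/(s+4). A = 1/11, B = -1/11. f(t) = (e^(7t) - e^(-4t))/11

Final answer: (e^(7t) - e^(-4t))/11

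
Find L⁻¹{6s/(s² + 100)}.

This is the form c·s/(s² + a²) with a = 10, c = 6. L⁻¹ = 6·cos(10t)

Final answer: 6·cos(10t)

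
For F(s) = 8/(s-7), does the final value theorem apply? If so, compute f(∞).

sF(s) = 8s/(s-7) has a pole at s = 7 in the right half-plane. Theorem does NOT apply (unstable system; f(t) = 8·e^(7t) grows without bound).

Final answer: Not applicable (unstable)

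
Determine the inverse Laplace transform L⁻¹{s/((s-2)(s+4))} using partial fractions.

Using partial fractions, f(t) = (2e^(2t) + 4e^(-4t))/6

Final answer: (2e^(2t) + 4e^(-4t))/6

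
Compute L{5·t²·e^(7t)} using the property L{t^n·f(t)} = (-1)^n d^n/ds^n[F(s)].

L{e^(7t)} = 1/(s-7). d/ds[1/(s-7)] = -1/(s-7)². d²/ds²[1/(s-7)] = 2/(s-7)³. So L{t²·e^(7t)} = (-1)² · 2/(s-7)³ = 2/(s-7)³. Then L{5·t²·e^(7t)} = 5·2/(s-7)³ = 10/(s-7)³

Final answer: 10/(s-7)³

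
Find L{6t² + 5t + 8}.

L{6t² + 5t + 8} = 6·2/s³ + 5/s² + 8/s = 12/s³ + 5/s² + 8/s

Final answer: 12/s³ + 5/s² + 8/s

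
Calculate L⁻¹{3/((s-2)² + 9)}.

Form: b/((s-a)² + b²) → e^(at)sin(bt). With a=2, b=3

Final answer: e^(2t)·sin(3t)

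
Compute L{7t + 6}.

L{7t + 6} = 7·L{t} + 6·L{1} = 7/s² + 6/s

Final answer: 7/s² + 6/s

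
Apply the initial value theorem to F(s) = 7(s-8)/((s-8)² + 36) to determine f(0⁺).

f(0⁺) = lim_{s→∞} sF(s) = lim_{s→∞} 7s(s-8)/((s-8)² + 36) = 7

Final answer: 7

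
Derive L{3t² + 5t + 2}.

L{3t² + 5t + 2} = 3·2/s³ + 5/s² + 2/s = 6/s³ + 5/s² + 2/s

Final answer: 6/s³ + 5/s² + 2/s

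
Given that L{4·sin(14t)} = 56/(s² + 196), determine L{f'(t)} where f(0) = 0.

L{f'(t)} = s·F(s) - f(0) = s·56/(s² + 196) - 0 = 56s/(s² + 196)

Final answer: 56s/(s² + 196)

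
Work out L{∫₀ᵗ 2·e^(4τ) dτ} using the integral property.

L{∫₀ᵗ f(τ)dτ} = F(s)/s with F(s) = 2/(s-4), so L{∫₀ᵗ 2·e^(4τ) dτ} = 2/(s(s-4))

Final answer: 2/(s(s-4))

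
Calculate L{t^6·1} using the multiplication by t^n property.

L{1} = 1/s. d^1/ds^1[1/s] = -1/s². d^2/ds^2[1/s] = 2/s^3. d^3/ds^3[1/s] = -6/s^4. d^4/ds^4[1/s] = 24/s^5. d^5/ds^5[1/s] = -120/s^6. d^6/ds^6[1/s] = 720/s^7. So L{t^6} = (-1)^{6}·720/s^7 = 720/s^7

Final answer: 720/s^7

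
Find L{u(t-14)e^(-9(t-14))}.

u(t-a)f(t-a) with f(t)=e^(-9t). L{e^(-9t)} = 1/(s+9). By time shift: e^(-14s)/(s+9)

Final answer: e^(-14s)/(s+9)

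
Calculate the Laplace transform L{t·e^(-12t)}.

L{t^n·e^(at)} = n!/(s-a)^(n+1), so L{t·e^(-12t)} = 1/(s+12)^2

Final answer: 1/(s+12)^2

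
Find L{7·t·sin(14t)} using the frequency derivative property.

L{sin(14t)} = 14/(s² + 196). By L{t·f(t)} = -F'(s): -d/ds[14/(s² + 196)] = -(14)·(-2s)/(s² + 196)² = 28s/(s² + 196)². Then L{7·t·sin(14t)} = 7·28s/(s² + 196)² = 196s/(s² + 196)²

Final answer: 196s/(s² + 196)²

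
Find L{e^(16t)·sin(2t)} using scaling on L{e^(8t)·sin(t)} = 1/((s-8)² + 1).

Scaling with a=2: L{e^(16t)·sin(2t)} = (1/2) · 1/((s/2-8)² + 1). Simplifying: 2/((s-16)² + 4)

Final answer: 2/((s-16)² + 4)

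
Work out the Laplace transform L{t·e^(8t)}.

L{t^n·e^(at)} = n!/(s-a)^(n+1), so L{t·e^(8t)} = 1/(s-8)^2

Final answer: 1/(s-8)^2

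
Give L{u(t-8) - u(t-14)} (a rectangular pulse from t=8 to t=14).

L{u(t-a)} = e^(-as)/s. L{u(t-8) - u(t-14)} = (e^(-8s) - e^(-14s))/s

Final answer: (e^(-8s) - e^(-14s))/s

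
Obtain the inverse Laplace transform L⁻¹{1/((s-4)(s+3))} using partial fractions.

Decompose: A/(s-4) + B/(s+3). A = 1/7, B = -1/7. f(t) = (e^(4t) - e^(-3t))/7

Final answer: (e^(4t) - e^(-3t))/7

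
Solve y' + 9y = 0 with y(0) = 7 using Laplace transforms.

L{y'} + 9L{y} = 0. sY - 7 + 9Y = 0. Y(s+9) = 7. Y = 7/(s+9)

Final answer: y(t) = 7e^(-9t)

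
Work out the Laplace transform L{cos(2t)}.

L{cos(ωt)} = s/(s² + ω²), so L{cos(2t)} = s/(s² + 4)

Final answer: s/(s² + 4)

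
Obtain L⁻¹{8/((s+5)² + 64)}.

Form: b/((s-a)² + b²) → e^(at)sin(bt). With a=-5, b=8

Final answer: e^(-5t)·sin(8t)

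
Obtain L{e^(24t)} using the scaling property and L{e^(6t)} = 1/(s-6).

Using L{f(at)} = (1/a)F(s/a) with a=4 and f(t) = e^(6t): L{e^(24t)} = (1/4) · 1/((s/4)-6) = (1/4) · 4/(s-24) = 1/(s-24)

Final answer: 1/(s-24)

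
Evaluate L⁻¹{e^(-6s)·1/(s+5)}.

L⁻¹{1/(s+5)} = e^(-5t). By the time shift theorem, L⁻¹{e^(-as)F(s)} = u(t-a)f(t-a) with a=6, so L⁻¹{e^(-6s)·1/(s+5)} = u(t-6)·e^(-5(t-6))

Final answer: u(t-6)·e^(-5(t-6))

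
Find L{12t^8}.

L{t^n} = n!/s^(n+1). So L{12t^8} = 12·8!/s^9 = 483840/s^9

Final answer: 483840/s^9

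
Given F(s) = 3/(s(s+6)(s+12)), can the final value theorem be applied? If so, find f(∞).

Poles of sF(s) = 3/((s+6)(s+12)) are at s = -6 and s = -12, both in the left half-plane. Theorem applies. f(∞) = lim_{s→0} sF(s) = 3/(6·12) = 1/24

Final answer: 1/24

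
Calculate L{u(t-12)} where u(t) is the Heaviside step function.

L{u(t-a)} = e^(-as)/s. Here a=12, so L{u(t-12)} = e^(-12s)/s

Final answer: e^(-12s)/s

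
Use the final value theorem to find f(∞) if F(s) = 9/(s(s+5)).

f(∞) = lim_{s→0} s·9/(s(s+5)) = lim_{s→0} 9/(s+5) = 9/5 = 9/5

Final answer: 9/5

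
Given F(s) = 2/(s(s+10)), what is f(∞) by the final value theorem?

f(∞) = lim_{s→0} s·2/(s(s+10)) = lim_{s→0} 2/(s+10) = 2/10 = 1/5

Final answer: 1/5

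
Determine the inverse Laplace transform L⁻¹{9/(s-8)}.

L⁻¹{1/(s-a)} = e^(at), so L⁻¹{1/(s-8)} = e^(8t), and L⁻¹{9/(s-8)} = 9·e^(8t)

Final answer: 9·e^(8t)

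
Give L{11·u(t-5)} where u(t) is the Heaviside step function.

L{u(t-a)} = e^(-as)/s. Here a=5, so L{u(t-5)} = e^(-5s)/s, and L{11·u(t-5)} = 11·e^(-5s)/s

Final answer: 11·e^(-5s)/s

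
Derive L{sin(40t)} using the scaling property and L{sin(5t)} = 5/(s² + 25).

Using L{f(at)} = (1/a)F(s/a) with a=8: L{sin(40t)} = (1/8) · 5/((s/8)² + 25) = (1/8) · 5·64/(s² + 1600) = 40/(s² + 1600)

Final answer: 40/(s² + 1600)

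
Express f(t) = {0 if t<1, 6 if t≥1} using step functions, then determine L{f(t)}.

f(t) = 6·u(t-1). L{u(t-1)} = e^(-s)/s, so L{f(t)} = 6·e^(-s)/s

Final answer: 6·e^(-s)/s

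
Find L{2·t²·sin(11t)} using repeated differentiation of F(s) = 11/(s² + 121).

F(s) = 11/(s² + 121). F'(s) = -22s/(s² + 121)². F''(s) = -22(121 - 3s²)/(s² + 121)³ = (66s² - 2662)/(s² + 121)³. So L{t²·sin(11t)} = (-1)² F''(s) = (66s² - 2662)/(s² + 121)³. Then L{2·t²·sin(11t)} = 2·(66s² - 2662)/(s² + 121)³ = (132s² - 5324)/(s² + 121)³

Final answer: (132s² - 5324)/(s² + 121)³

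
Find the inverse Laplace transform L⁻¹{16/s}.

L⁻¹{c/s} = c, so L⁻¹{16/s} = 16

Final answer: 16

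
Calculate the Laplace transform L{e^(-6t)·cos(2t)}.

L{e^(at)·cos(ωt)} = (s-a)/((s-a)² + ω²), so L{e^(-6t)·cos(2t)} = (s+6)/((s+6)² + 4)

Final answer: (s+6)/((s+6)² + 4)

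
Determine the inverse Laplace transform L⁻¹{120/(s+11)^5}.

L⁻¹{n!/(s-a)^(n+1)} = t^n·e^(at) with n=4, a=-11. So L⁻¹{24/(s+11)^5} = t^4·e^(-11t), and L⁻¹{120/(s+11)^5} = (120/24)·t^4·e^(-11t) = 5·t^4·e^(-11t)

Final answer: 5·t^4·e^(-11t)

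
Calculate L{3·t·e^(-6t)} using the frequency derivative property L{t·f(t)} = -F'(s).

L{e^(-6t)} = 1/(s+6). By frequency derivative: L{t·e^(-6t)} = -d/ds[1/(s+6)] = -(-1)/(s+6)² = 1/(s+6)². Then L{3·t·e^(-6t)} = 3·1/(s+6)² = 3/(s+6)²

Final answer: 3/(s+6)²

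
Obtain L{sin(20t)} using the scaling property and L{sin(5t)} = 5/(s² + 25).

Using L{f(at)} = (1/a)F(s/a) with a=4: L{sin(20t)} = (1/4) · 5/((s/4)² + 25) = (1/4) · 5·16/(s² + 400) = 20/(s² + 400)

Final answer: 20/(s² + 400)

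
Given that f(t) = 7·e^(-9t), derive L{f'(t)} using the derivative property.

f(0) = 7, F(s) = 7/(s+9). L{f'(t)} = s·F(s) - f(0) = 7s/(s+9) - 7 = (7s - 7(s+9))/(s+9) = -63/(s+9)

Final answer: -63/(s+9)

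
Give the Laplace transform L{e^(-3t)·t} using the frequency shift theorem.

L{e^(at)·t^n} = n!/(s-a)^(n+1), so L{e^(-3t)·t} = 1/(s+3)^2

Final answer: 1/(s+3)^2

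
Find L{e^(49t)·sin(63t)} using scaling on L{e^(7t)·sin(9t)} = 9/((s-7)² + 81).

Scaling with a=7: L{e^(49t)·sin(63t)} = (1/7) · 9/((s/7-7)² + 81). Simplifying: 63/((s-49)² + 3969)

Final answer: 63/((s-49)² + 3969)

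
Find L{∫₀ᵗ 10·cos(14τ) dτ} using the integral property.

L{∫₀ᵗ f(τ)dτ} = F(s)/s with F(s) = 10s/(s² + 196), so the result is (10s/(s² + 196))/s = 10/(s² + 196)

Final answer: 10/(s² + 196)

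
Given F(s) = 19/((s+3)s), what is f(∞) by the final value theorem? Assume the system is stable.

f(∞) = lim_{s→0} sF(s) = lim_{s→0} 19/(s+3) = 19/3

Final answer: 19/3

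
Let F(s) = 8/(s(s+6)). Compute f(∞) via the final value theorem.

f(∞) = lim_{s→0} s·8/(s(s+6)) = lim_{s→0} 8/(s+6) = 8/6 = 4/3

Final answer: 4/3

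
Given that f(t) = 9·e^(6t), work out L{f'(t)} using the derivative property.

f(0) = 9, F(s) = 9/(s-6). L{f'(t)} = s·F(s) - f(0) = 9s/(s-6) - 9 = (9s - 9(s-6))/(s-6) = 54/(s-6)

Final answer: 54/(s-6)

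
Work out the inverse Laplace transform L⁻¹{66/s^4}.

L⁻¹{n!/s^(n+1)} = t^n with n=3. So L⁻¹{6/s^4} = t^3, and L⁻¹{66/s^4} = (66/6)·t^3 = 11·t^3

Final answer: 11·t^3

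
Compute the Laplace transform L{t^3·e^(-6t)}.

L{t^n·e^(at)} = n!/(s-a)^(n+1), so L{t^3·e^(-6t)} = 6/(s+6)^4

Final answer: 6/(s+6)^4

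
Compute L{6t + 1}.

L{6t + 1} = 6·L{t} + L{1} = 6/s² + 1/s

Final answer: 6/s² + 1/s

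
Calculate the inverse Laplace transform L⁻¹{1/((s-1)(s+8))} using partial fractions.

Decompose: A/(s-1) + B/(s+8). A = 1/9, B = -1/9. f(t) = (e^t - e^(-8t))/9

Final answer: (e^t - e^(-8t))/9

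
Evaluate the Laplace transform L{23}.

L{23} = 23 · L{1} = 23/s

Final answer: 23/s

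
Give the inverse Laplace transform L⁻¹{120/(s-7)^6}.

L⁻¹{n!/(s-a)^(n+1)} = t^n·e^(at), so L⁻¹{120/(s-7)^6} = t^5·e^(7t)

Final answer: t^5·e^(7t)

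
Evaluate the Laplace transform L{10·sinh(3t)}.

L{sinh(ωt)} = ω/(s² - ω²), so L{sinh(3t)} = 3/(s² - 9). Then L{10·sinh(3t)} = 10·3/(s² - 9) = 30/(s² - 9)

Final answer: 30/(s² - 9)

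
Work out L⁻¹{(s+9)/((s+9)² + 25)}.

Using frequency shift: L⁻¹{(s-a)/((s-a)² + b²)} = e^(at)cos(bt). Here a=-9, b=5

Final answer: e^(-9t)·cos(5t)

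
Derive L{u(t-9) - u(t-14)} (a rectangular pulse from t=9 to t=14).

L{u(t-a)} = e^(-as)/s. L{u(t-9) - u(t-14)} = (e^(-9s) - e^(-14s))/s

Final answer: (e^(-9s) - e^(-14s))/s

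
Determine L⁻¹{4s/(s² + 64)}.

This is the form c·s/(s² + a²) with a = 8, c = 4. L⁻¹ = 4·cos(8t)

Final answer: 4·cos(8t)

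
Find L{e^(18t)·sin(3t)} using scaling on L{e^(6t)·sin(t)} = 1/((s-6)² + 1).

Scaling with a=3: L{e^(18t)·sin(3t)} = (1/3) · 1/((s/3-6)² + 1). Simplifying: 3/((s-18)² + 9)

Final answer: 3/((s-18)² + 9)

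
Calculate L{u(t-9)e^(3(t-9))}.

u(t-a)f(t-a) with f(t)=e^(3t). L{e^(3t)} = 1/(s-3). By time shift: e^(-9s)/(s-3)

Final answer: e^(-9s)/(s-3)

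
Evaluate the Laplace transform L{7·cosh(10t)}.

L{cosh(ωt)} = s/(s² - ω²), so L{cosh(10t)} = s/(s² - 100). Then L{7·cosh(10t)} = 7·s/(s² - 100) = 7s/(s² - 100)

Final answer: 7s/(s² - 100)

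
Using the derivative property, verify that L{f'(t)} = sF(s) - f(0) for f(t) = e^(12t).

f'(t) = 12e^(12t). Direct: L{f'(t)} = 12/(s-12). Property: s·1/(s-12) - 1 = (s - (s-12))/(s-12) = 12/(s-12). ✓

Final answer: 12/(s-12)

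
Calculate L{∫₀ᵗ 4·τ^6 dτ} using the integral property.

L{∫₀ᵗ f(τ)dτ} = F(s)/s with f(t) = 4t^6. F(s) = 2880/s^7, so L{∫₀ᵗ 4·τ^6 dτ} = (2880/s^7)/s = 2880/s^8. (Check: ∫₀ᵗ 4·τ^6 dτ = 4t^7/7.)

Final answer: 2880/s^8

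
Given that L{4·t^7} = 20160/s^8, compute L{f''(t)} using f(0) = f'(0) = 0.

L{f''(t)} = s²F(s) - sf(0) - f'(0) = s²·20160/s^8 - 0 - 0 = 20160/s^6

Final answer: 20160/s^6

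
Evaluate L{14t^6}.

L{t^n} = n!/s^(n+1). So L{14t^6} = 14·6!/s^7 = 10080/s^7

Final answer: 10080/s^7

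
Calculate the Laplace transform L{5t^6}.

L{5t^6} = 5 · L{t^6} = 5 · 720/s^7 = 3600/s^7

Final answer: 3600/s^7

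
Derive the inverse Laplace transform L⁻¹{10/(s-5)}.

L⁻¹{1/(s-a)} = e^(at), so L⁻¹{1/(s-5)} = e^(5t), and L⁻¹{10/(s-5)} = 10·e^(5t)

Final answer: 10·e^(5t)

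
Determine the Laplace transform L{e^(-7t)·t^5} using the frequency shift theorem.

L{e^(at)·t^n} = n!/(s-a)^(n+1), so L{e^(-7t)·t^5} = 120/(s+7)^6

Final answer: 120/(s+7)^6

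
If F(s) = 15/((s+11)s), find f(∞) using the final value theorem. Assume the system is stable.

f(∞) = lim_{s→0} sF(s) = lim_{s→0} 15/(s+11) = 15/11

Final answer: 15/11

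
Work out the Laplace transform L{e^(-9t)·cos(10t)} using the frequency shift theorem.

Frequency shift: L{e^(at)f(t)} = F(s-a). L{e^(-9t)·cos(10t)} = (s+9)/((s+9)² + 100)

Final answer: (s+9)/((s+9)² + 100)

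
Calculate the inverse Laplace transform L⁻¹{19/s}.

L⁻¹{c/s} = c, so L⁻¹{19/s} = 19

Final answer: 19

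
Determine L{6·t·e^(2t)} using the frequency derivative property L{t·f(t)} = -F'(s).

L{e^(2t)} = 1/(s-2). By frequency derivative: L{t·e^(2t)} = -d/ds[1/(s-2)] = -(-1)/(s-2)² = 1/(s-2)². Then L{6·t·e^(2t)} = 6·1/(s-2)² = 6/(s-2)²

Final answer: 6/(s-2)²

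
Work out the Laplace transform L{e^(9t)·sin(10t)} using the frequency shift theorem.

Frequency shift: L{e^(at)f(t)} = F(s-a). L{e^(9t)·sin(10t)} = 10/((s-9)² + 100)

Final answer: 10/((s-9)² + 100)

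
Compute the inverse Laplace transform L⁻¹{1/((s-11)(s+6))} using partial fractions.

Decompose: A/(s-11) + B/(s+6). A = 1/17, B = -1/17. f(t) = (e^(11t) - e^(-6t))/17

Final answer: (e^(11t) - e^(-6t))/17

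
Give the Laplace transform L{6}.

L{6} = 6 · L{1} = 6/s

Final answer: 6/s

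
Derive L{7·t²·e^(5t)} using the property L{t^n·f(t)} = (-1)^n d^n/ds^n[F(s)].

L{e^(5t)} = 1/(s-5). d/ds[1/(s-5)] = -1/(s-5)². d²/ds²[1/(s-5)] = 2/(s-5)³. So L{t²·e^(5t)} = (-1)² · 2/(s-5)³ = 2/(s-5)³. Then L{7·t²·e^(5t)} = 7·2/(s-5)³ = 14/(s-5)³

Final answer: 14/(s-5)³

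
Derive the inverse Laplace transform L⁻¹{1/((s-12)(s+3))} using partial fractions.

Decompose: A/(s-12) + B/(s+3). A = 1/15, B = -1/15. f(t) = (e^(12t) - e^(-3t))/15

Final answer: (e^(12t) - e^(-3t))/15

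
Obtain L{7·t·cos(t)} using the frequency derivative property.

L{cos(t)} = s/(s² + 1). Derivative: d/ds[s/(s² + 1)] = [(s² + 1) - s·2s]/(s² + 1)² = (1 - s²)/(s² + 1)². So L{t·cos(t)} = -F'(s) = (s² - 1)/(s² + 1)². Then L{7·t·cos(t)} = 7·(s² - 1)/(s² + 1)²

Final answer: 7·(s² - 1)/(s² + 1)²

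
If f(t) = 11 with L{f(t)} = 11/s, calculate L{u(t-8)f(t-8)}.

Time shift theorem: L{u(t-a)f(t-a)} = e^(-as)F(s). Here a=8, F(s) = 11/s, so L{u(t-8)f(t-8)} = e^(-8s)·11/s

Final answer: e^(-8s)·11/s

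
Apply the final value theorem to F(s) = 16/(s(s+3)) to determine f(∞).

f(∞) = lim_{s→0} s·16/(s(s+3)) = lim_{s→0} 16/(s+3) = 16/3 = 16/3

Final answer: 16/3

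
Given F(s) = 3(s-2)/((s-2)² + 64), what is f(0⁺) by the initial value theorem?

f(0⁺) = lim_{s→∞} sF(s) = lim_{s→∞} 3s(s-2)/((s-2)² + 64) = 3

Final answer: 3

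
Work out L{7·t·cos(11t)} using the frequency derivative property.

L{cos(11t)} = s/(s² + 121). Derivative: d/ds[s/(s² + 121)] = [(s² + 121) - s·2s]/(s² + 121)² = (121 - s²)/(s² + 121)². So L{t·cos(11t)} = -F'(s) = (s² - 121)/(s² + 121)². Then L{7·t·cos(11t)} = 7·(s² - 121)/(s² + 121)²

Final answer: 7·(s² - 121)/(s² + 121)²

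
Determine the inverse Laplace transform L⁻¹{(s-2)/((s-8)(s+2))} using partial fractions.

Using partial fractions, f(t) = (6e^(8t) + 4e^(-2t))/10

Final answer: (6e^(8t) + 4e^(-2t))/10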